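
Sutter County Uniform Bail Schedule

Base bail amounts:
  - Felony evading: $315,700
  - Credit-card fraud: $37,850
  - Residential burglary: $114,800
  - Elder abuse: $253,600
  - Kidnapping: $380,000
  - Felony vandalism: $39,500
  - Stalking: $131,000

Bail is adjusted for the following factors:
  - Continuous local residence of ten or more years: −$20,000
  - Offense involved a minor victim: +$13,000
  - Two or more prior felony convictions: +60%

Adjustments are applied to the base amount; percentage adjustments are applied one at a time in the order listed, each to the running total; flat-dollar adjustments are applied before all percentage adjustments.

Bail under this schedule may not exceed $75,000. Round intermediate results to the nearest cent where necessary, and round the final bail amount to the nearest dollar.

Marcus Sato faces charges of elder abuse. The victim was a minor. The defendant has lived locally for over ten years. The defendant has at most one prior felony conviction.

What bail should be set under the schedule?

Base amounts from the schedule: elder abuse $253,600.
Single charge. Combined base = $253,600.
Continuous local residence of ten or more years (−$20,000 flat): $253,600 − $20,000 = $233,600.
Offense involved a minor victim (+$13,000 flat): $233,600 + $13,000 = $246,600.
Result $246,600 exceeds the maximum of $75,000; bail is capped at $75,000.

$75,000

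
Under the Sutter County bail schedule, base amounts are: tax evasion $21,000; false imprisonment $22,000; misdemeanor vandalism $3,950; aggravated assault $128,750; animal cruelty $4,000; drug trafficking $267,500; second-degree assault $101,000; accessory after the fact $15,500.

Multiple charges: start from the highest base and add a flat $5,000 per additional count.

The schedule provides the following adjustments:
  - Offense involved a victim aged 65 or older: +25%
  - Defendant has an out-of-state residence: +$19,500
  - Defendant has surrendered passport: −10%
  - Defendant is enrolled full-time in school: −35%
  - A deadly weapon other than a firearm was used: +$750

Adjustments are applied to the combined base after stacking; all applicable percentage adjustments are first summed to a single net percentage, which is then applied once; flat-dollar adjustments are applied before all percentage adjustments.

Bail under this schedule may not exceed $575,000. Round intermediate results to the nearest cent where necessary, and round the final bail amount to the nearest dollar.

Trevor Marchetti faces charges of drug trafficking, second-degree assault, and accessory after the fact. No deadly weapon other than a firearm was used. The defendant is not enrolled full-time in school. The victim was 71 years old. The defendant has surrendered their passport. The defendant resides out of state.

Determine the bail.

$341,550

Base amounts from the schedule: drug trafficking $267,500; second-degree assault $101,000; accessory after the fact $15,500.
Stacking rule: highest base plus $5,000 per additional charge. Highest is drug trafficking at $267,500; 2 additional charges → +$10,000. Combined base = $277,500.
Defendant has an out-of-state residence (+$19,500 flat): $277,500 + $19,500 = $297,000.
Net percentage adjustment: +25% −10% = +15%. $297,000 × 1.15 = $341,550.
$341,550 is within the $575,000 maximum.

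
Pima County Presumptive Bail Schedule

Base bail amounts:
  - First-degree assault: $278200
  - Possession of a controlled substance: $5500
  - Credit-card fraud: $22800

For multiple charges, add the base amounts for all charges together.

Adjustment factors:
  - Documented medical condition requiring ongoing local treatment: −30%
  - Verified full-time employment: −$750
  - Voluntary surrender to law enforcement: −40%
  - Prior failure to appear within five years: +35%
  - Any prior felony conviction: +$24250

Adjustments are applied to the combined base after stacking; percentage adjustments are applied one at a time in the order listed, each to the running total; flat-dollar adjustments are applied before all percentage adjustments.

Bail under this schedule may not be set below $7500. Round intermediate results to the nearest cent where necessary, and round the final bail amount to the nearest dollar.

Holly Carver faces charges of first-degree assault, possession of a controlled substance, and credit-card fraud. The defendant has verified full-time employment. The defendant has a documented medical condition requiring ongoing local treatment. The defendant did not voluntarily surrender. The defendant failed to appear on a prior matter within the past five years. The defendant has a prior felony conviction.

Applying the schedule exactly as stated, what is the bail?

Base amounts from the schedule: first-degree assault $278200; possession of a controlled substance $5500; credit-card fraud $22800.
Stacking rule: sum of all bases. $278200 + $5500 + $22800 = $306500.
Verified full-time employment (−$750 flat): $306500 − $750 = $305750.
Any prior felony conviction (+$24250 flat): $305750 + $24250 = $330000.
Documented medical condition requiring ongoing local treatment (−30%): $330000 × 0.7 = $231000.
Prior failure to appear within five years (+35%): $231000 × 1.35 = $311850.
$311850 is at or above the $7500 minimum.

$311850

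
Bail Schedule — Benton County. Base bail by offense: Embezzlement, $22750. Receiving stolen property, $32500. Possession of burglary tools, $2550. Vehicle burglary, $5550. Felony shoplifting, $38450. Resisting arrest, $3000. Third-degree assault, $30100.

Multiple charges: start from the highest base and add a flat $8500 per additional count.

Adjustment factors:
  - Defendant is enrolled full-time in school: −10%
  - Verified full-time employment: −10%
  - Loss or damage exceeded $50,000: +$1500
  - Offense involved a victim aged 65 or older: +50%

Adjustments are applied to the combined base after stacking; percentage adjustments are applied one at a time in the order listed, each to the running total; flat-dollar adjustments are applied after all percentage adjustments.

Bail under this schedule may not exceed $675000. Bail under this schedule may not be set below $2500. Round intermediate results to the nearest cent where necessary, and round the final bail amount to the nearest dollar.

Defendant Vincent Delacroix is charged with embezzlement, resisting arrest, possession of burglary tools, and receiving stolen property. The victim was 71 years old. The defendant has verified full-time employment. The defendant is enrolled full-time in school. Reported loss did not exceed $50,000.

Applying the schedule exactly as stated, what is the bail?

Base amounts from the schedule: embezzlement $22750; resisting arrest $3000; possession of burglary tools $2550; receiving stolen property $32500.
Stacking rule: highest base plus $8500 per additional charge. Highest is receiving stolen property at $32500; 3 additional charges → +$25500. Combined base = $58000.
Defendant is enrolled full-time in school (−10%): $58000 × 0.9 = $52200.
Verified full-time employment (−10%): $52200 × 0.9 = $46980.
Offense involved a victim aged 65 or older (+50%): $46980 × 1.5 = $70470.
$70470 is within the $675000 maximum.
$70470 is at or above the $2500 minimum.

$70470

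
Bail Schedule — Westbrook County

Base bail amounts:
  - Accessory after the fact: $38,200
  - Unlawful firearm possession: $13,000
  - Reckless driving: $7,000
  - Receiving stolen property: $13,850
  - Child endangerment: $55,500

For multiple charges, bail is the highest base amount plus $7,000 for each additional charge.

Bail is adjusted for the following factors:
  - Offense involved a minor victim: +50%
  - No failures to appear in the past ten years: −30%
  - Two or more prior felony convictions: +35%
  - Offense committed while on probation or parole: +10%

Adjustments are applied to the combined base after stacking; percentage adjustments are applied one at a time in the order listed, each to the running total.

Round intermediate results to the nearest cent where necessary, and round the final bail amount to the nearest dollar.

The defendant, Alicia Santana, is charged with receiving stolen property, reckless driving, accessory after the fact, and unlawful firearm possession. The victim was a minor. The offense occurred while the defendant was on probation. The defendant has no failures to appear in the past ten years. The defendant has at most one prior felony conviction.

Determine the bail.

Base amounts from the schedule: receiving stolen property $13,850; reckless driving $7,000; accessory after the fact $38,200; unlawful firearm possession $13,000.
Stacking rule: highest base plus $7,000 per additional charge. Highest is accessory after the fact at $38,200; 3 additional charges → +$21,000. Combined base = $59,200.
Offense involved a minor victim (+50%): $59,200 × 1.5 = $88,800.
No failures to appear in the past ten years (−30%): $88,800 × 0.7 = $62,160.
Offense committed while on probation or parole (+10%): $62,160 × 1.1 = $68,376.

$68,376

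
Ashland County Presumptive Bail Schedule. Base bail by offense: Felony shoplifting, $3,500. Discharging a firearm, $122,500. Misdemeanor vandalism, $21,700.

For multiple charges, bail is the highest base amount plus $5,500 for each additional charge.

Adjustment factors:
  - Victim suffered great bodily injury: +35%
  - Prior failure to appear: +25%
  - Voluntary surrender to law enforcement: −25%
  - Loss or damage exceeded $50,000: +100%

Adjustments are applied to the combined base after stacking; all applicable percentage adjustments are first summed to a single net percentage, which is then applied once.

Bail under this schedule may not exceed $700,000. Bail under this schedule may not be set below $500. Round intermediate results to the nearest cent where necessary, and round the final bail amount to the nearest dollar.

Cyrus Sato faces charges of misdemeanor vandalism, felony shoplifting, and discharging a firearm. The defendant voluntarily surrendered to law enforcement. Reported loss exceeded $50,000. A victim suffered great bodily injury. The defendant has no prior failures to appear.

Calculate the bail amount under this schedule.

$280,350

Base amounts from the schedule: misdemeanor vandalism $21,700; felony shoplifting $3,500; discharging a firearm $122,500.
Stacking rule: highest base plus $5,500 per additional charge. Highest is discharging a firearm at $122,500; 2 additional charges → +$11,000. Combined base = $133,500.
Net percentage adjustment: +35% −25% +100% = +110%. $133,500 × 2.1 = $280,350.
$280,350 is within the $700,000 maximum.
$280,350 is at or above the $500 minimum.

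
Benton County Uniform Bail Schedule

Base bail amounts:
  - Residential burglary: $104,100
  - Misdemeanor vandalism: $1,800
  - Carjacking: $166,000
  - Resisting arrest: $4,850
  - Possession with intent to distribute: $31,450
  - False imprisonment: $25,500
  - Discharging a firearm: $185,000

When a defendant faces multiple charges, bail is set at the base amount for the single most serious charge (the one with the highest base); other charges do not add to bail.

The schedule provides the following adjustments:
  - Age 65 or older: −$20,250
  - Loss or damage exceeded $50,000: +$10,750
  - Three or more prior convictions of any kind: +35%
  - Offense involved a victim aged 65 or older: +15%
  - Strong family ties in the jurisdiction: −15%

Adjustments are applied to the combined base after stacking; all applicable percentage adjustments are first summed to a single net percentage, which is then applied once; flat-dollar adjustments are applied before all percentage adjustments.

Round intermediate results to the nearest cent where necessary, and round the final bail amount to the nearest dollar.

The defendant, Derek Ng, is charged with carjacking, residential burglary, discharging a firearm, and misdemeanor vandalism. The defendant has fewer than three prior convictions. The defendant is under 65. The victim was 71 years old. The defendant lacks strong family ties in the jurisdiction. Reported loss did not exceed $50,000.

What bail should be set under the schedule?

Base amounts from the schedule: carjacking $166,000; residential burglary $104,100; discharging a firearm $185,000; misdemeanor vandalism $1,800.
Stacking rule: use the highest base only. Highest is discharging a firearm at $185,000. Combined base = $185,000.
Offense involved a victim aged 65 or older (+15%): $185,000 × 1.15 = $212,750.

$212,750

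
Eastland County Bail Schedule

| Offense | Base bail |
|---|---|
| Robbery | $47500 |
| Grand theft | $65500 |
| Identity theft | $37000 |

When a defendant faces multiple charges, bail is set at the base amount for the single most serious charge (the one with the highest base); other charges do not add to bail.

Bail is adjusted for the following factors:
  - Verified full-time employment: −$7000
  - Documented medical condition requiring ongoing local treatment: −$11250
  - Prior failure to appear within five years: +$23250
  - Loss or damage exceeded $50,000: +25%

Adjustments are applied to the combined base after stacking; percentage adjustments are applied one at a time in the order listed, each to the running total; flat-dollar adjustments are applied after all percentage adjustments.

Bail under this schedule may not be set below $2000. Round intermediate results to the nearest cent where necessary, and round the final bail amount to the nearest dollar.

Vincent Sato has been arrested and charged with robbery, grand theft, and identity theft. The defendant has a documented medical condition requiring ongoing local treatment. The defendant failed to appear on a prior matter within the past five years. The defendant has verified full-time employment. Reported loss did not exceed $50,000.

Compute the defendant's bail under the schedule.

$70500

Base amounts from the schedule: robbery $47500; grand theft $65500; identity theft $37000.
Stacking rule: use the highest base only. Highest is grand theft at $65500. Combined base = $65500.
Verified full-time employment (−$7000 flat): $65500 − $7000 = $58500.
Documented medical condition requiring ongoing local treatment (−$11250 flat): $58500 − $11250 = $47250.
Prior failure to appear within five years (+$23250 flat): $47250 + $23250 = $70500.
$70500 is at or above the $2000 minimum.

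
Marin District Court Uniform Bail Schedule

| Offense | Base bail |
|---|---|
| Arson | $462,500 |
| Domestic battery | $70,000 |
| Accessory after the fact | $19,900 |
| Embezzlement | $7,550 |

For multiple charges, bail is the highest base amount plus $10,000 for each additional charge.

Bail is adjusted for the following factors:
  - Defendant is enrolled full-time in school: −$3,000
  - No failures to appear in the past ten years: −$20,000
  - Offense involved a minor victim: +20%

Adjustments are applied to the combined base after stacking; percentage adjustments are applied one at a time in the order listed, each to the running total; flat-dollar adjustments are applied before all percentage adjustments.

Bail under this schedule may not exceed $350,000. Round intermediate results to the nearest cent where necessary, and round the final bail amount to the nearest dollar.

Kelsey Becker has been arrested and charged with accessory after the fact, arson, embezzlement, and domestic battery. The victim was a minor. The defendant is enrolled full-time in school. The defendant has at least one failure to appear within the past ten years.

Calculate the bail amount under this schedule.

$350,000

Base amounts from the schedule: accessory after the fact $19,900; arson $462,500; embezzlement $7,550; domestic battery $70,000.
Stacking rule: highest base plus $10,000 per additional charge. Highest is arson at $462,500; 3 additional charges → +$30,000. Combined base = $492,500.
Defendant is enrolled full-time in school (−$3,000 flat): $492,500 − $3,000 = $489,500.
Offense involved a minor victim (+20%): $489,500 × 1.2 = $587,400.
Result $587,400 exceeds the maximum of $350,000; bail is capped at $350,000.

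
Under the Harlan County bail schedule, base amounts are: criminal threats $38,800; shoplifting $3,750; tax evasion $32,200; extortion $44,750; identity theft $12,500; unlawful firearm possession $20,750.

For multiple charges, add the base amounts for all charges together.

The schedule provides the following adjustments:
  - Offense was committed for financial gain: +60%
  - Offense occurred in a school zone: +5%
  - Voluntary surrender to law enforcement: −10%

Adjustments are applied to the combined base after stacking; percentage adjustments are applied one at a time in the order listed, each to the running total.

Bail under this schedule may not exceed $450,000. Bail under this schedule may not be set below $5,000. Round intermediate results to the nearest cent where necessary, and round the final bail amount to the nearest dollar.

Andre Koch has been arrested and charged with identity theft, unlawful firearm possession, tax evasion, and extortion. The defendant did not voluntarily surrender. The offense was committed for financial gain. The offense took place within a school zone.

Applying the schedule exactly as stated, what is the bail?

Base amounts from the schedule: identity theft $12,500; unlawful firearm possession $20,750; tax evasion $32,200; extortion $44,750.
Stacking rule: sum of all bases. $12,500 + $20,750 + $32,200 + $44,750 = $110,200.
Offense was committed for financial gain (+60%): $110,200 × 1.6 = $176,320.
Offense occurred in a school zone (+5%): $176,320 × 1.05 = $185,136.
$185,136 is within the $450,000 maximum.
$185,136 is at or above the $5,000 minimum.

$185,136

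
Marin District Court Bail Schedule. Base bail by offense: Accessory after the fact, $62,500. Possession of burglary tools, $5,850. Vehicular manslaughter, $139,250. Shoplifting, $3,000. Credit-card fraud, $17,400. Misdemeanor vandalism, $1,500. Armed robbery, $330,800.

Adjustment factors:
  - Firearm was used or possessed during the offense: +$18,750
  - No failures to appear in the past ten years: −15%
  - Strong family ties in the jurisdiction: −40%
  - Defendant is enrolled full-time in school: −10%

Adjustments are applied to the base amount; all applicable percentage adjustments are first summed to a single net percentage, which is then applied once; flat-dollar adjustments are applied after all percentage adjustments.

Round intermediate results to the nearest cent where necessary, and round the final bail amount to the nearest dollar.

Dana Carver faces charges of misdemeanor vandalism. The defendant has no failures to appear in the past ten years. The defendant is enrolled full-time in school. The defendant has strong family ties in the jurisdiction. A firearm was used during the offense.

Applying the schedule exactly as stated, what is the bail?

Base amounts from the schedule: misdemeanor vandalism $1,500.
Single charge. Combined base = $1,500.
Net percentage adjustment: −15% −40% −10% = −65%. $1,500 × 0.35 = $525.
Firearm was used or possessed during the offense (+$18,750 flat): $525 + $18,750 = $19,275.

$19,275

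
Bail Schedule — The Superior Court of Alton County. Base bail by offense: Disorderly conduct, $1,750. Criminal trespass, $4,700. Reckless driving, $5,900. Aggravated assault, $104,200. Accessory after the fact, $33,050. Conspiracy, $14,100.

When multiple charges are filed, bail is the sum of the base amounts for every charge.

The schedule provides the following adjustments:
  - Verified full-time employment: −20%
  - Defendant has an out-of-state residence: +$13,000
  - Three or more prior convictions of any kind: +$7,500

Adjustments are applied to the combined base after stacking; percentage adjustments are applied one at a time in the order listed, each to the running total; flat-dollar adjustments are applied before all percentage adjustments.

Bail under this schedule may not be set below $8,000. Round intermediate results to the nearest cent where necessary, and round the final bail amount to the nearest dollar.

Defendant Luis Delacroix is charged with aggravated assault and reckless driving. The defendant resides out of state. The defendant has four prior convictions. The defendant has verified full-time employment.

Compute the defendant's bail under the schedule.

$104,480

Base amounts from the schedule: aggravated assault $104,200; reckless driving $5,900.
Stacking rule: sum of all bases. $104,200 + $5,900 = $110,100.
Defendant has an out-of-state residence (+$13,000 flat): $110,100 + $13,000 = $123,100.
Three or more prior convictions of any kind (+$7,500 flat): $123,100 + $7,500 = $130,600.
Verified full-time employment (−20%): $130,600 × 0.8 = $104,480.
$104,480 is at or above the $8,000 minimum.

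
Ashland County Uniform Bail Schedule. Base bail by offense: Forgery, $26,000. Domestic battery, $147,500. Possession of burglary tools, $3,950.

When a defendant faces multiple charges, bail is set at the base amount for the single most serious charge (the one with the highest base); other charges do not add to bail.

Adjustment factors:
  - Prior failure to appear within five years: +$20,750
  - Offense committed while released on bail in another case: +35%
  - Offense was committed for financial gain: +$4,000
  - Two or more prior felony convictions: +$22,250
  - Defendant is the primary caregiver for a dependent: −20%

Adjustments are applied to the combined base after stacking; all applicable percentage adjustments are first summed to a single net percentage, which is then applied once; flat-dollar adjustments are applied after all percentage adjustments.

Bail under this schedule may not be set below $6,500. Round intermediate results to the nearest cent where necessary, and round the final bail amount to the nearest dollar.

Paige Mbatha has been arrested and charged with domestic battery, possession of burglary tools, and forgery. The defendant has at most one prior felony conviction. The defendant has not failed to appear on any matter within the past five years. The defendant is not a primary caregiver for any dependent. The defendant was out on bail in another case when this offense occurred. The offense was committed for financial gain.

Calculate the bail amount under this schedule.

$203,125

Base amounts from the schedule: domestic battery $147,500; possession of burglary tools $3,950; forgery $26,000.
Stacking rule: use the highest base only. Highest is domestic battery at $147,500. Combined base = $147,500.
Offense committed while released on bail in another case (+35%): $147,500 × 1.35 = $199,125.
Offense was committed for financial gain (+$4,000 flat): $199,125 + $4,000 = $203,125.
$203,125 is at or above the $6,500 minimum.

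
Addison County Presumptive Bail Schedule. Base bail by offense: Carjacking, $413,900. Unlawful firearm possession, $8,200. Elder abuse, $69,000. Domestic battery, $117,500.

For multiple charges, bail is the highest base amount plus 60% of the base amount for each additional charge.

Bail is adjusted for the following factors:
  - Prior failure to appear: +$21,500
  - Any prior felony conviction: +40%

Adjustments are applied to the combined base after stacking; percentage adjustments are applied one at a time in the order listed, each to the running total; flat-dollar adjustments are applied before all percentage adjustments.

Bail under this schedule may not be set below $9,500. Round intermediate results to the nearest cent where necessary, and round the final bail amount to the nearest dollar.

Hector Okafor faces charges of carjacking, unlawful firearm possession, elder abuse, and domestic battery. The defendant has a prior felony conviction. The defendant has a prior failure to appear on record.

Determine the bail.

Base amounts from the schedule: carjacking $413,900; unlawful firearm possession $8,200; elder abuse $69,000; domestic battery $117,500.
Stacking rule: highest base plus 60% of each additional charge. Highest is carjacking at $413,900. Additional: $8,200 × 60% = $4,920; $69,000 × 60% = $41,400; $117,500 × 60% = $70,500. Combined base = $413,900 + $116,820 = $530,720.
Prior failure to appear (+$21,500 flat): $530,720 + $21,500 = $552,220.
Any prior felony conviction (+40%): $552,220 × 1.4 = $773,108.
$773,108 is at or above the $9,500 minimum.

$773,108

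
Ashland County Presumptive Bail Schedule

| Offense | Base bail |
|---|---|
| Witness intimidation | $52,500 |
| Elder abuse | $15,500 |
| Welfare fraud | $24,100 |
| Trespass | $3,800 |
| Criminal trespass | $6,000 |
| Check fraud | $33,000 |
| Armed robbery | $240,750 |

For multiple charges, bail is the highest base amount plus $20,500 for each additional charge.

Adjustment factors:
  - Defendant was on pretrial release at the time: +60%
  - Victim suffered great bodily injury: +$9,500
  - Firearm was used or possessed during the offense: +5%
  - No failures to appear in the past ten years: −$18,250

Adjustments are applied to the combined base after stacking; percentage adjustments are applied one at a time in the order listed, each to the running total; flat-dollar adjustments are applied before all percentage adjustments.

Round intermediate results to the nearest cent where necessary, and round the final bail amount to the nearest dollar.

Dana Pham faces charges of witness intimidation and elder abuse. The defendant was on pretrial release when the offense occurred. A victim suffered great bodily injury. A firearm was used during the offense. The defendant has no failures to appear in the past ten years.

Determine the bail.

$107,940

Base amounts from the schedule: witness intimidation $52,500; elder abuse $15,500.
Stacking rule: highest base plus $20,500 per additional charge. Highest is witness intimidation at $52,500; 1 additional charge → +$20,500. Combined base = $73,000.
Victim suffered great bodily injury (+$9,500 flat): $73,000 + $9,500 = $82,500.
No failures to appear in the past ten years (−$18,250 flat): $82,500 − $18,250 = $64,250.
Defendant was on pretrial release at the time (+60%): $64,250 × 1.6 = $102,800.
Firearm was used or possessed during the offense (+5%): $102,800 × 1.05 = $107,940.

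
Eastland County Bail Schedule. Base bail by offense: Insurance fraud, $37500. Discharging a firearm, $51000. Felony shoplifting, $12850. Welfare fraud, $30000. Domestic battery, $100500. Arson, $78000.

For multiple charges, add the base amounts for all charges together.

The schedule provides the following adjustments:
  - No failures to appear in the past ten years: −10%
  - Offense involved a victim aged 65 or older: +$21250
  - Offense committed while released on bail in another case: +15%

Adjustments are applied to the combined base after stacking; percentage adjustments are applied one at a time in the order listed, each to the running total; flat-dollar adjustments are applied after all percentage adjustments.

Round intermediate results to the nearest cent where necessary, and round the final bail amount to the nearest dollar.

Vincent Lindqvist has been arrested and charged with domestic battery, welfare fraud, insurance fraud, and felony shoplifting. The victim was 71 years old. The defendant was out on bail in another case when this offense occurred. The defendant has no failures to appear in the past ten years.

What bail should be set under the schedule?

$208430

Base amounts from the schedule: domestic battery $100500; welfare fraud $30000; insurance fraud $37500; felony shoplifting $12850.
Stacking rule: sum of all bases. $100500 + $30000 + $37500 + $12850 = $180850.
No failures to appear in the past ten years (−10%): $180850 × 0.9 = $162765.
Offense committed while released on bail in another case (+15%): $162765 × 1.15 = $187179.75.
Offense involved a victim aged 65 or older (+$21250 flat): $187179.75 + $21250 = $208429.75.
Rounded to the nearest dollar: $208430.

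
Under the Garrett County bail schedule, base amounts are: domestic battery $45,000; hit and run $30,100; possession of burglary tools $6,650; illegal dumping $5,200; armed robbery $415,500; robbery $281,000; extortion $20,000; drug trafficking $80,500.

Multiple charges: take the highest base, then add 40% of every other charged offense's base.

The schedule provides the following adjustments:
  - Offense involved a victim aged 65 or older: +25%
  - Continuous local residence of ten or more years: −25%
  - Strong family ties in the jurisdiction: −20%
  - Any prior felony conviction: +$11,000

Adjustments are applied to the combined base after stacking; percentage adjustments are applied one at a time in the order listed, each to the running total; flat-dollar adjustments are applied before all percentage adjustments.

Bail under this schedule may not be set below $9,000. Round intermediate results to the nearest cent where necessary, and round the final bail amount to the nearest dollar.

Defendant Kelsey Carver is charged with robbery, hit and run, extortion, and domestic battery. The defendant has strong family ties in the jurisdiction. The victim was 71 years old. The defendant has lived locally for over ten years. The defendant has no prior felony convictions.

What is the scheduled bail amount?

Base amounts from the schedule: robbery $281,000; hit and run $30,100; extortion $20,000; domestic battery $45,000.
Stacking rule: highest base plus 40% of each additional charge. Highest is robbery at $281,000. Additional: $30,100 × 40% = $12,040; $20,000 × 40% = $8,000; $45,000 × 40% = $18,000. Combined base = $281,000 + $38,040 = $319,040.
Offense involved a victim aged 65 or older (+25%): $319,040 × 1.25 = $398,800.
Continuous local residence of ten or more years (−25%): $398,800 × 0.75 = $299,100.
Strong family ties in the jurisdiction (−20%): $299,100 × 0.8 = $239,280.
$239,280 is at or above the $9,000 minimum.

$239,280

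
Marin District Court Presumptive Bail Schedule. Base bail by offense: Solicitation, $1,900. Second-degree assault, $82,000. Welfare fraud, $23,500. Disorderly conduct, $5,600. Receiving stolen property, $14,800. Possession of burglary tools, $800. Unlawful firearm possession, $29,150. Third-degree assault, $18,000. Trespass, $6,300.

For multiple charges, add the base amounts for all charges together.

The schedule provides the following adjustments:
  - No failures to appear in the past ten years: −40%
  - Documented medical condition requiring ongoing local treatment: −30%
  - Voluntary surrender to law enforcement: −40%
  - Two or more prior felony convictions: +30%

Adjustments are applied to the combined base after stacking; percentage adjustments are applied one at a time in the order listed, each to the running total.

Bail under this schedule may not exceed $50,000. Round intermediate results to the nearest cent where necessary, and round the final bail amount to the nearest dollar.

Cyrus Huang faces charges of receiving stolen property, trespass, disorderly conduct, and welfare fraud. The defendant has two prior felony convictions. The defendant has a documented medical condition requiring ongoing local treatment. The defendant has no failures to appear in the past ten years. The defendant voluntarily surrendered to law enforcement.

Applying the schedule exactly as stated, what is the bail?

Base amounts from the schedule: receiving stolen property $14,800; trespass $6,300; disorderly conduct $5,600; welfare fraud $23,500.
Stacking rule: sum of all bases. $14,800 + $6,300 + $5,600 + $23,500 = $50,200.
No failures to appear in the past ten years (−40%): $50,200 × 0.6 = $30,120.
Documented medical condition requiring ongoing local treatment (−30%): $30,120 × 0.7 = $21,084.
Voluntary surrender to law enforcement (−40%): $21,084 × 0.6 = $12,650.40.
Two or more prior felony convictions (+30%): $12,650.40 × 1.3 = $16,445.52.
$16,445.52 is within the $50,000 maximum.
Rounded to the nearest dollar: $16,446.

$16,446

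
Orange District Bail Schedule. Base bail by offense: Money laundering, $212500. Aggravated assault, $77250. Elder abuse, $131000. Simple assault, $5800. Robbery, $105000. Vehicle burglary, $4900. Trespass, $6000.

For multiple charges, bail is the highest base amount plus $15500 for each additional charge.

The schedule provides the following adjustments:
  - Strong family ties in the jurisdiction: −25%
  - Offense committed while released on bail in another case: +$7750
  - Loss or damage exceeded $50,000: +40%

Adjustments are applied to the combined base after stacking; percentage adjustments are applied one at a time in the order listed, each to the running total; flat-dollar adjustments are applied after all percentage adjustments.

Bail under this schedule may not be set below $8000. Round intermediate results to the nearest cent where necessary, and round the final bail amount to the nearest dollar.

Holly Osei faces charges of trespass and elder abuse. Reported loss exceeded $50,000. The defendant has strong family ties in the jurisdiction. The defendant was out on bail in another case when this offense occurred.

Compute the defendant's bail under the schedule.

Base amounts from the schedule: trespass $6000; elder abuse $131000.
Stacking rule: highest base plus $15500 per additional charge. Highest is elder abuse at $131000; 1 additional charge → +$15500. Combined base = $146500.
Strong family ties in the jurisdiction (−25%): $146500 × 0.75 = $109875.
Loss or damage exceeded $50,000 (+40%): $109875 × 1.4 = $153825.
Offense committed while released on bail in another case (+$7750 flat): $153825 + $7750 = $161575.
$161575 is at or above the $8000 minimum.

$161575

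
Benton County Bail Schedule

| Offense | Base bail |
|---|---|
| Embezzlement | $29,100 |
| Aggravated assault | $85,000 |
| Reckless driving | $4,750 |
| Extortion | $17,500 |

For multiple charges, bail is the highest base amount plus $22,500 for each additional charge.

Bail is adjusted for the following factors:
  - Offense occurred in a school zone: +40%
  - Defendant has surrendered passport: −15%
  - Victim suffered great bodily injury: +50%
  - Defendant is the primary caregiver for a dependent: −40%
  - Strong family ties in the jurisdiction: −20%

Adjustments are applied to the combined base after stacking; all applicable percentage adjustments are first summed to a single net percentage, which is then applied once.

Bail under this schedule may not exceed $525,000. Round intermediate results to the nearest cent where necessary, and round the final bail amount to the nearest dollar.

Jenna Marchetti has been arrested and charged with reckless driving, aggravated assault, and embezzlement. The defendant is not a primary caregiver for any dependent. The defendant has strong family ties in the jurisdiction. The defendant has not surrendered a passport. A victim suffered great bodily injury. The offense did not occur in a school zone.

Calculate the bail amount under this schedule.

$169,000

Base amounts from the schedule: reckless driving $4,750; aggravated assault $85,000; embezzlement $29,100.
Stacking rule: highest base plus $22,500 per additional charge. Highest is aggravated assault at $85,000; 2 additional charges → +$45,000. Combined base = $130,000.
Net percentage adjustment: +50% −20% = +30%. $130,000 × 1.3 = $169,000.
$169,000 is within the $525,000 maximum.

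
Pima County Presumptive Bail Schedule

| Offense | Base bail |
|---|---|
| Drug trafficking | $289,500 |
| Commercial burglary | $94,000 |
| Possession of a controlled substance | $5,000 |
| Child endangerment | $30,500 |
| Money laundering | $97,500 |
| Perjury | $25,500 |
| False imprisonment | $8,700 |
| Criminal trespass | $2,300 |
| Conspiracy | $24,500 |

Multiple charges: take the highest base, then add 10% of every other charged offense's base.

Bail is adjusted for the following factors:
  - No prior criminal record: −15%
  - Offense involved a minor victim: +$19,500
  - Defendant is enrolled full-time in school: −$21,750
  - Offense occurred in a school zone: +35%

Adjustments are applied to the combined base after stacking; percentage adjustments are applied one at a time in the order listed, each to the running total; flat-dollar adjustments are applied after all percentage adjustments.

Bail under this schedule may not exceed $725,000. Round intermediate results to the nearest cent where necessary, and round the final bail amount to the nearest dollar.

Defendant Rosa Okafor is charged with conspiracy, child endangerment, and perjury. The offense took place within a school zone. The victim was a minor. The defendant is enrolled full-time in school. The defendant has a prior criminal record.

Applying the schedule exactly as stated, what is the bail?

$45,675

Base amounts from the schedule: conspiracy $24,500; child endangerment $30,500; perjury $25,500.
Stacking rule: highest base plus 10% of each additional charge. Highest is child endangerment at $30,500. Additional: $24,500 × 10% = $2,450; $25,500 × 10% = $2,550. Combined base = $30,500 + $5,000 = $35,500.
Offense occurred in a school zone (+35%): $35,500 × 1.35 = $47,925.
Offense involved a minor victim (+$19,500 flat): $47,925 + $19,500 = $67,425.
Defendant is enrolled full-time in school (−$21,750 flat): $67,425 − $21,750 = $45,675.
$45,675 is within the $725,000 maximum.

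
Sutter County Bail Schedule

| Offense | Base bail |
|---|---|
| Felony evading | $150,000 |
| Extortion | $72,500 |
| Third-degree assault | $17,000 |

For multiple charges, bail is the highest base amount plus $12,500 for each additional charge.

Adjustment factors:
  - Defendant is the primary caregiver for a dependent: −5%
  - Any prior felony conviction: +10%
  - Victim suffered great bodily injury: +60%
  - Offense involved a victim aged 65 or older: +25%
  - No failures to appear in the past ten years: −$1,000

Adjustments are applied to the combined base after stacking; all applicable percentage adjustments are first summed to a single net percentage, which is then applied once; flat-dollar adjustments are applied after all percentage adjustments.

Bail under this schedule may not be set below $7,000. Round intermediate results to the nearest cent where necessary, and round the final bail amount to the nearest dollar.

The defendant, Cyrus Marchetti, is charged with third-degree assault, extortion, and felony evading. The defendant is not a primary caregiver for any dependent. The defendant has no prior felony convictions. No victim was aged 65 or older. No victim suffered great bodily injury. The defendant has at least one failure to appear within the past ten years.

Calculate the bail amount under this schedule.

$175,000

Base amounts from the schedule: third-degree assault $17,000; extortion $72,500; felony evading $150,000.
Stacking rule: highest base plus $12,500 per additional charge. Highest is felony evading at $150,000; 2 additional charges → +$25,000. Combined base = $175,000.
No adjustment factors apply to this defendant.
$175,000 is at or above the $7,000 minimum.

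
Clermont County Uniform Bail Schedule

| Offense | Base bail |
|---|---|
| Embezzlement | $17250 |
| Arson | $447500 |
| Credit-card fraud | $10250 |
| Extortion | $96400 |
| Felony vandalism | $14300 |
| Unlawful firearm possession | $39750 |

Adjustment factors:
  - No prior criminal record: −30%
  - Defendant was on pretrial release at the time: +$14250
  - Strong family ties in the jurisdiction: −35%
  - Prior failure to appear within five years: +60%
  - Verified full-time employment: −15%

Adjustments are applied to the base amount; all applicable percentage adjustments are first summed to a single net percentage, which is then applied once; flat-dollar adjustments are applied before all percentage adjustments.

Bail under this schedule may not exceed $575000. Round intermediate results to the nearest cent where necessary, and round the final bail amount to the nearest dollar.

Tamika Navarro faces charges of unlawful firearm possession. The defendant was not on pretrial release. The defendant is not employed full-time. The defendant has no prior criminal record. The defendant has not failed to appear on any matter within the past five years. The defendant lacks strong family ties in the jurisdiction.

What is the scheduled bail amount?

Base amounts from the schedule: unlawful firearm possession $39750.
Single charge. Combined base = $39750.
No prior criminal record (−30%): $39750 × 0.7 = $27825.
$27825 is within the $575000 maximum.

$27825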